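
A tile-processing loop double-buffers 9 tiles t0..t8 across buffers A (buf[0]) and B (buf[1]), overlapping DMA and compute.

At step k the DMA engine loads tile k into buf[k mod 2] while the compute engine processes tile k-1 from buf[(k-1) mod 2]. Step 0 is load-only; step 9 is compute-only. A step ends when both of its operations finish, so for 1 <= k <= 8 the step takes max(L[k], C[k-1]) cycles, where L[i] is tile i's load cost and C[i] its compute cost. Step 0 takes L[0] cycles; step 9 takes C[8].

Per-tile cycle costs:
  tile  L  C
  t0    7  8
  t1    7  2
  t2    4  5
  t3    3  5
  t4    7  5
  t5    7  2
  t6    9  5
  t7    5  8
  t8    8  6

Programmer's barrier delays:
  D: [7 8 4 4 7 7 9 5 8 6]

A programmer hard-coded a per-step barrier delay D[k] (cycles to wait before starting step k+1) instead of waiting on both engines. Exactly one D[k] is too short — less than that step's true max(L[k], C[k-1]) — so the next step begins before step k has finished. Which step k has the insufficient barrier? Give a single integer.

step 0: need L[0]=7 = 7; D[0]=7 ok
step 1: need max(L[1]=7,C[0]=8) = 8; D[1]=8 ok
step 2: need max(L[2]=4,C[1]=2) = 4; D[2]=4 ok
step 3: need max(L[3]=3,C[2]=5) = 5; D[3]=4 SHORT
step 4: need max(L[4]=7,C[3]=5) = 7; D[4]=7 ok
step 5: need max(L[5]=7,C[4]=5) = 7; D[5]=7 ok
step 6: need max(L[6]=9,C[5]=2) = 9; D[6]=9 ok
step 7: need max(L[7]=5,C[6]=5) = 5; D[7]=5 ok
step 8: need max(L[8]=8,C[7]=8) = 8; D[8]=8 ok
step 9: need C[8]=6 = 6; D[9]=6 ok

hazard at step 3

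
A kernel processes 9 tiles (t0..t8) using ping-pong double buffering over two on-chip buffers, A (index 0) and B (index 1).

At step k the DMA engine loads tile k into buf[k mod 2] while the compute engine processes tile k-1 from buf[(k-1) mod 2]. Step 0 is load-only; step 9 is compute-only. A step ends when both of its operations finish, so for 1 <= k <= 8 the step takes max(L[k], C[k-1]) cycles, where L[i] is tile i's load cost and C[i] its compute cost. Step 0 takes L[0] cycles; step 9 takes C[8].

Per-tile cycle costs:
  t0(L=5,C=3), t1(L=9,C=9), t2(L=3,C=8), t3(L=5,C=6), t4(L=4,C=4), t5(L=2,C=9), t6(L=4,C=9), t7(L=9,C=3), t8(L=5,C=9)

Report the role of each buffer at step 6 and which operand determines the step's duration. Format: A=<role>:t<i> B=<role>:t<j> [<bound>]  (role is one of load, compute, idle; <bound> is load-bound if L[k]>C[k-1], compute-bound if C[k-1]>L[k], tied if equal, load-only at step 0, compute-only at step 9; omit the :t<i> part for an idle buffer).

[0] DMA t0→A (5c) ∥ CU idle ⇒ 5c, clock 5
[1] DMA t1→B (9c) ∥ CU A:t0 (3c) ⇒ 9c, clock 14
[2] DMA t2→A (3c) ∥ CU B:t1 (9c) ⇒ 9c, clock 23
[3] DMA t3→B (5c) ∥ CU A:t2 (8c) ⇒ 8c, clock 31
[4] DMA t4→A (4c) ∥ CU B:t3 (6c) ⇒ 6c, clock 37
[5] DMA t5→B (2c) ∥ CU A:t4 (4c) ⇒ 4c, clock 41
[6] DMA t6→A (4c) ∥ CU B:t5 (9c) ⇒ 9c, clock 50
[7] DMA t7→B (9c) ∥ CU A:t6 (9c) ⇒ 9c, clock 59
[8] DMA t8→A (5c) ∥ CU B:t7 (3c) ⇒ 5c, clock 64
[9] DMA idle ∥ CU A:t8 (9c) ⇒ 9c, clock 73

step 6: A=load:t6 B=compute:t5 [compute-bound]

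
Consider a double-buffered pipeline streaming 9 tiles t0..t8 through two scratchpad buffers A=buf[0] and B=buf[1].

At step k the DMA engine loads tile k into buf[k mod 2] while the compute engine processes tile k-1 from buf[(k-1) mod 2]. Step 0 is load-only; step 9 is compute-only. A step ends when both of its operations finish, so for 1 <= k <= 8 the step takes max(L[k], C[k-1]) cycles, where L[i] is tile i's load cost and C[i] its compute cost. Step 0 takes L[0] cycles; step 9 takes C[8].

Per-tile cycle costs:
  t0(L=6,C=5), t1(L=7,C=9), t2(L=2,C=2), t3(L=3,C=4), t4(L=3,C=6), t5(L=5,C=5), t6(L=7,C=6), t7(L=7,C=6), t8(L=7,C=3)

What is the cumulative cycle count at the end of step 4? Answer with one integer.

end_cycle[4] = 29

k=0 load=t0/6c comp=- wait=6 total=6
k=1 load=t1/7c comp=t0/5c wait=7 total=13
k=2 load=t2/2c comp=t1/9c wait=9 total=22
k=3 load=t3/3c comp=t2/2c wait=3 total=25
k=4 load=t4/3c comp=t3/4c wait=4 total=29
k=5 load=t5/5c comp=t4/6c wait=6 total=35
k=6 load=t6/7c comp=t5/5c wait=7 total=42
k=7 load=t7/7c comp=t6/6c wait=7 total=49
k=8 load=t8/7c comp=t7/6c wait=7 total=56
k=9 load=- comp=t8/3c wait=3 total=59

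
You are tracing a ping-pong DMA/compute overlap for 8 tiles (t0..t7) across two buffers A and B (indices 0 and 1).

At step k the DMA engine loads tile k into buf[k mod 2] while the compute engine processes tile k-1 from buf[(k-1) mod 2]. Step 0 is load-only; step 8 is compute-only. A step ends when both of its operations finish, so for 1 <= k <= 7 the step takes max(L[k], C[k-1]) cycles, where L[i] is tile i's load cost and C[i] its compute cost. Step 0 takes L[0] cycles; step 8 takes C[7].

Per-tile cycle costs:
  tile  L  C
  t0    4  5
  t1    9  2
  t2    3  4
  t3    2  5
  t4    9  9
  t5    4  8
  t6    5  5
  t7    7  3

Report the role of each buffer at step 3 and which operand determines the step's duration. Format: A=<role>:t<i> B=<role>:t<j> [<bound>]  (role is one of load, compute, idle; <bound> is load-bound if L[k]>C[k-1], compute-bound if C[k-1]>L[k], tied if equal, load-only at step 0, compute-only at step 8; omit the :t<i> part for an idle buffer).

  0. 4=4c; end=4; A:t0 B:-
  1. max(9,5)=9c; end=13; A:t0 B:t1
  2. max(3,2)=3c; end=16; A:t2 B:t1
  3. max(2,4)=4c; end=20; A:t2 B:t3
  4. max(9,5)=9c; end=29; A:t4 B:t3
  5. max(4,9)=9c; end=38; A:t4 B:t5
  6. max(5,8)=8c; end=46; A:t6 B:t5
  7. max(7,5)=7c; end=53; A:t6 B:t7
  8. 3=3c; end=56; A:t6 B:t7

step 3: A=compute:t2 B=load:t3 [compute-bound]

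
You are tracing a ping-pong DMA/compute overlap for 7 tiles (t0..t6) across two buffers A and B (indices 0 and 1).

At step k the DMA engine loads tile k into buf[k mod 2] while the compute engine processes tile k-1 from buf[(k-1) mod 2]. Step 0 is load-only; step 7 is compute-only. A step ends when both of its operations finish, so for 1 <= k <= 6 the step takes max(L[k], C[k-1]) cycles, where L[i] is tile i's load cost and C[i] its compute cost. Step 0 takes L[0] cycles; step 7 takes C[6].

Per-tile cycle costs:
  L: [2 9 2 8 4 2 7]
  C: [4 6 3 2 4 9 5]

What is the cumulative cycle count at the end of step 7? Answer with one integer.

[0] DMA t0→A (2c) ∥ CU idle ⇒ 2c, clock 2
[1] DMA t1→B (9c) ∥ CU A:t0 (4c) ⇒ 9c, clock 11
[2] DMA t2→A (2c) ∥ CU B:t1 (6c) ⇒ 6c, clock 17
[3] DMA t3→B (8c) ∥ CU A:t2 (3c) ⇒ 8c, clock 25
[4] DMA t4→A (4c) ∥ CU B:t3 (2c) ⇒ 4c, clock 29
[5] DMA t5→B (2c) ∥ CU A:t4 (4c) ⇒ 4c, clock 33
[6] DMA t6→A (7c) ∥ CU B:t5 (9c) ⇒ 9c, clock 42
[7] DMA idle ∥ CU A:t6 (5c) ⇒ 5c, clock 47

end_cycle[7] = 47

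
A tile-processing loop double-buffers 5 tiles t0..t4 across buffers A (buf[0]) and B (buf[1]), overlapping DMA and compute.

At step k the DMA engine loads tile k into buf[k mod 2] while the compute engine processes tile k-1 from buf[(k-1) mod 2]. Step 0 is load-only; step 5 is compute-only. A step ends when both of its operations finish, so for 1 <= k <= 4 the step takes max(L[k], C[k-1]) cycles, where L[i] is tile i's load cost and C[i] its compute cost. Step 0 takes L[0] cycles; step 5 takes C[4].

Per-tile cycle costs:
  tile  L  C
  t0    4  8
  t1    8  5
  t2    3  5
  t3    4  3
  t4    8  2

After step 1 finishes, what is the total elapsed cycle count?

end_cycle[1] = 12

step 0: L[0]=4 → dur=4, Σ=4 | A=load:t0 B=idle [load-only]
step 1: L[1]=8 C[0]=8 → dur=8, Σ=12 | A=compute:t0 B=load:t1 [tied]
step 2: L[2]=3 C[1]=5 → dur=5, Σ=17 | A=load:t2 B=compute:t1 [compute-bound]
step 3: L[3]=4 C[2]=5 → dur=5, Σ=22 | A=compute:t2 B=load:t3 [compute-bound]
step 4: L[4]=8 C[3]=3 → dur=8, Σ=30 | A=load:t4 B=compute:t3 [load-bound]
step 5: C[4]=2 → dur=2, Σ=32 | A=compute:t4 B=idle [compute-only]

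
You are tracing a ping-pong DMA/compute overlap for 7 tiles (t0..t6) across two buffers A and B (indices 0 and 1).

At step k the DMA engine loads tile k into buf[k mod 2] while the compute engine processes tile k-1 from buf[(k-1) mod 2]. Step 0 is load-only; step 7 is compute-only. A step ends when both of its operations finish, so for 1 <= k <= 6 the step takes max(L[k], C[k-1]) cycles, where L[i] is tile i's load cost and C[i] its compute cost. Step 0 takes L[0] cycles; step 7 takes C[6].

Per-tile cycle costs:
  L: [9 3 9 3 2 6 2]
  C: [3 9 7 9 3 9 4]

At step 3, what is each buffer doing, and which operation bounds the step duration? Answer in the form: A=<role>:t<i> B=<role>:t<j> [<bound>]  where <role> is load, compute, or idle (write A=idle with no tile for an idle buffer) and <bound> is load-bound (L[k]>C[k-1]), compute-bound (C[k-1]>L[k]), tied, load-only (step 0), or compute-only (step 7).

  0. 9=9c; end=9; A:t0 B:-
  1. max(3,3)=3c; end=12; A:t0 B:t1
  2. max(9,9)=9c; end=21; A:t2 B:t1
  3. max(3,7)=7c; end=28; A:t2 B:t3
  4. max(2,9)=9c; end=37; A:t4 B:t3
  5. max(6,3)=6c; end=43; A:t4 B:t5
  6. max(2,9)=9c; end=52; A:t6 B:t5
  7. 4=4c; end=56; A:t6 B:t5

step 3: A=compute:t2 B=load:t3 [compute-bound]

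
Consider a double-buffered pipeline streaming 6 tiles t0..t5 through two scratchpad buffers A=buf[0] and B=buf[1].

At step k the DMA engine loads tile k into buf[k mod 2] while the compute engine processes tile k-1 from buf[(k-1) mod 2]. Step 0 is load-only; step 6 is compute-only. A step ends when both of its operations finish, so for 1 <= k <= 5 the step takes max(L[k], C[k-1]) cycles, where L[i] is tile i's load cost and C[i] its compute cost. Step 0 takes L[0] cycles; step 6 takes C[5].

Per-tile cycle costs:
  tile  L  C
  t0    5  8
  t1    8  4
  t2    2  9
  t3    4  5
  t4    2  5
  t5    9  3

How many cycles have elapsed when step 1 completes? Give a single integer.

end_cycle[1] = 13

k=0 load=t0/5c comp=- wait=5 total=5
k=1 load=t1/8c comp=t0/8c wait=8 total=13
k=2 load=t2/2c comp=t1/4c wait=4 total=17
k=3 load=t3/4c comp=t2/9c wait=9 total=26
k=4 load=t4/2c comp=t3/5c wait=5 total=31
k=5 load=t5/9c comp=t4/5c wait=9 total=40
k=6 load=- comp=t5/3c wait=3 total=43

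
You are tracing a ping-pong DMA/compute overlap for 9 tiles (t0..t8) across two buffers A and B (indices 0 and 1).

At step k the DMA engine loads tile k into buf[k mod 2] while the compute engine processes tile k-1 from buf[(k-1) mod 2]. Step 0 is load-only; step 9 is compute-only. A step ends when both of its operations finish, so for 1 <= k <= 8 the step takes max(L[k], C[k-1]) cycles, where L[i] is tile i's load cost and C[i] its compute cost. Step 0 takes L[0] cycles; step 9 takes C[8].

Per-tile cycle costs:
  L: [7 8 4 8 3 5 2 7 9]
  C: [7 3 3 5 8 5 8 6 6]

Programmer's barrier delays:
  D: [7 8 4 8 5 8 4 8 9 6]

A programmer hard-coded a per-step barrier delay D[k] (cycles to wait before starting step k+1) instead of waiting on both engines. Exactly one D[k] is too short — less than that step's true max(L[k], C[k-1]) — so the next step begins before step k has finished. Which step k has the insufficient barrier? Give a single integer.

step 0: need L[0]=7 = 7; D[0]=7 ok
step 1: need max(L[1]=8,C[0]=7) = 8; D[1]=8 ok
step 2: need max(L[2]=4,C[1]=3) = 4; D[2]=4 ok
step 3: need max(L[3]=8,C[2]=3) = 8; D[3]=8 ok
step 4: need max(L[4]=3,C[3]=5) = 5; D[4]=5 ok
step 5: need max(L[5]=5,C[4]=8) = 8; D[5]=8 ok
step 6: need max(L[6]=2,C[5]=5) = 5; D[6]=4 SHORT
step 7: need max(L[7]=7,C[6]=8) = 8; D[7]=8 ok
step 8: need max(L[8]=9,C[7]=6) = 9; D[8]=9 ok
step 9: need C[8]=6 = 6; D[9]=6 ok

hazard at step 6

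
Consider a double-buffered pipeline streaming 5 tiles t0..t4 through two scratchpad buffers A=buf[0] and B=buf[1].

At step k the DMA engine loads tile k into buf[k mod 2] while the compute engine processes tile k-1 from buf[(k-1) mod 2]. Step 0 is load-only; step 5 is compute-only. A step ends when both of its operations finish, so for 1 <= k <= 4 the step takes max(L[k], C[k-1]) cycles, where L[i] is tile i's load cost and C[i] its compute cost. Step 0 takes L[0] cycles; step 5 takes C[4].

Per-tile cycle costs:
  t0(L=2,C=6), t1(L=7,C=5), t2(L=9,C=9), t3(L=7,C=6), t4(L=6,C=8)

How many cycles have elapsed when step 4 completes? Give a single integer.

k=0 load=t0/2c comp=- wait=2 total=2
k=1 load=t1/7c comp=t0/6c wait=7 total=9
k=2 load=t2/9c comp=t1/5c wait=9 total=18
k=3 load=t3/7c comp=t2/9c wait=9 total=27
k=4 load=t4/6c comp=t3/6c wait=6 total=33
k=5 load=- comp=t4/8c wait=8 total=41

end_cycle[4] = 33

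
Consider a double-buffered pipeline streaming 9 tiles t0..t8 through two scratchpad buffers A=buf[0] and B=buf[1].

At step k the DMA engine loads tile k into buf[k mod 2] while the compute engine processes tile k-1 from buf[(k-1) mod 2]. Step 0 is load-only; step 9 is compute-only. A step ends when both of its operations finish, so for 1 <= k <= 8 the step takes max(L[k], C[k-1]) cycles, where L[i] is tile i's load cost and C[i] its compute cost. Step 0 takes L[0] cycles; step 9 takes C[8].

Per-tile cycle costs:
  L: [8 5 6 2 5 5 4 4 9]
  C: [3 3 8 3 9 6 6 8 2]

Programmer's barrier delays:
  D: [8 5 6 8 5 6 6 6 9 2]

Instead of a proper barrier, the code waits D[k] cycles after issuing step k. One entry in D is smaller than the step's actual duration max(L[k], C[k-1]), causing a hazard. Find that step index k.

k=0 barrier L[0]=8→8c, D[0]=8 ok
k=1 barrier max(L[1]=5,C[0]=3)→5c, D[1]=5 ok
k=2 barrier max(L[2]=6,C[1]=3)→6c, D[2]=6 ok
k=3 barrier max(L[3]=2,C[2]=8)→8c, D[3]=8 ok
k=4 barrier max(L[4]=5,C[3]=3)→5c, D[4]=5 ok
k=5 barrier max(L[5]=5,C[4]=9)→9c, D[5]=6 SHORT
k=6 barrier max(L[6]=4,C[5]=6)→6c, D[6]=6 ok
k=7 barrier max(L[7]=4,C[6]=6)→6c, D[7]=6 ok
k=8 barrier max(L[8]=9,C[7]=8)→9c, D[8]=9 ok
k=9 barrier C[8]=2→2c, D[9]=2 ok

hazard at step 5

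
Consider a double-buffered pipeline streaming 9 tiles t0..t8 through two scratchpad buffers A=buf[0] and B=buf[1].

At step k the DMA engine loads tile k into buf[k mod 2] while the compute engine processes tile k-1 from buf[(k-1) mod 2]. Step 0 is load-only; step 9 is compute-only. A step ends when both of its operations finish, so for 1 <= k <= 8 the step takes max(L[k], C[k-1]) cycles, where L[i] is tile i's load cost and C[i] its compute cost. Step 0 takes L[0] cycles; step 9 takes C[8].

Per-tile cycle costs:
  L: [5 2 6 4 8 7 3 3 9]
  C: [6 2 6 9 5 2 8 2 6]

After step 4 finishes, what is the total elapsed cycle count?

end_cycle[4] = 32

step 0: L[0]=5 → dur=5, Σ=5 | A=load:t0 B=idle [load-only]
step 1: L[1]=2 C[0]=6 → dur=6, Σ=11 | A=compute:t0 B=load:t1 [compute-bound]
step 2: L[2]=6 C[1]=2 → dur=6, Σ=17 | A=load:t2 B=compute:t1 [load-bound]
step 3: L[3]=4 C[2]=6 → dur=6, Σ=23 | A=compute:t2 B=load:t3 [compute-bound]
step 4: L[4]=8 C[3]=9 → dur=9, Σ=32 | A=load:t4 B=compute:t3 [compute-bound]
step 5: L[5]=7 C[4]=5 → dur=7, Σ=39 | A=compute:t4 B=load:t5 [load-bound]
step 6: L[6]=3 C[5]=2 → dur=3, Σ=42 | A=load:t6 B=compute:t5 [load-bound]
step 7: L[7]=3 C[6]=8 → dur=8, Σ=50 | A=compute:t6 B=load:t7 [compute-bound]
step 8: L[8]=9 C[7]=2 → dur=9, Σ=59 | A=load:t8 B=compute:t7 [load-bound]
step 9: C[8]=6 → dur=6, Σ=65 | A=compute:t8 B=idle [compute-only]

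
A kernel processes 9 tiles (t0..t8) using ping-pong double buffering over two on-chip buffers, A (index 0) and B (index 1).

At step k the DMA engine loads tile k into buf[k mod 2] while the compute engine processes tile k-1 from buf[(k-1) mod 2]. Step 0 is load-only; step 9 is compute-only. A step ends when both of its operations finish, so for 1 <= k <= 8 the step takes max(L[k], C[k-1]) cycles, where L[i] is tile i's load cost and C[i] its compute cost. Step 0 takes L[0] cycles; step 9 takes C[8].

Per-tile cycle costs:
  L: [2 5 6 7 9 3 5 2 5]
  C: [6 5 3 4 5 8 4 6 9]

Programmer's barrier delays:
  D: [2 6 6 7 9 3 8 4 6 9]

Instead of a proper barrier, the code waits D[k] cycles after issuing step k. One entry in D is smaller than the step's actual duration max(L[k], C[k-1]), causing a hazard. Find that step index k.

hazard at step 5

k=0 barrier L[0]=2→2c, D[0]=2 ok
k=1 barrier max(L[1]=5,C[0]=6)→6c, D[1]=6 ok
k=2 barrier max(L[2]=6,C[1]=5)→6c, D[2]=6 ok
k=3 barrier max(L[3]=7,C[2]=3)→7c, D[3]=7 ok
k=4 barrier max(L[4]=9,C[3]=4)→9c, D[4]=9 ok
k=5 barrier max(L[5]=3,C[4]=5)→5c, D[5]=3 SHORT
k=6 barrier max(L[6]=5,C[5]=8)→8c, D[6]=8 ok
k=7 barrier max(L[7]=2,C[6]=4)→4c, D[7]=4 ok
k=8 barrier max(L[8]=5,C[7]=6)→6c, D[8]=6 ok
k=9 barrier C[8]=9→9c, D[9]=9 ok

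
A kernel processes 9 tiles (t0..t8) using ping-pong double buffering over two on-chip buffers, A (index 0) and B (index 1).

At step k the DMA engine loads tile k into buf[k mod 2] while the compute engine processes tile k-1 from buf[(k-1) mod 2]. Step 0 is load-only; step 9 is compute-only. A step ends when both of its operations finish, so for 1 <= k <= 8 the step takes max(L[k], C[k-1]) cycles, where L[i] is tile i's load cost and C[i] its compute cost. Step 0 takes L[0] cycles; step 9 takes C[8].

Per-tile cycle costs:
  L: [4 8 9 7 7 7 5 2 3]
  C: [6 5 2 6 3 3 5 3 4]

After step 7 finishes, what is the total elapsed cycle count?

end_cycle[7] = 52

k=0 load=t0/4c comp=- wait=4 total=4
k=1 load=t1/8c comp=t0/6c wait=8 total=12
k=2 load=t2/9c comp=t1/5c wait=9 total=21
k=3 load=t3/7c comp=t2/2c wait=7 total=28
k=4 load=t4/7c comp=t3/6c wait=7 total=35
k=5 load=t5/7c comp=t4/3c wait=7 total=42
k=6 load=t6/5c comp=t5/3c wait=5 total=47
k=7 load=t7/2c comp=t6/5c wait=5 total=52
k=8 load=t8/3c comp=t7/3c wait=3 total=55
k=9 load=- comp=t8/4c wait=4 total=59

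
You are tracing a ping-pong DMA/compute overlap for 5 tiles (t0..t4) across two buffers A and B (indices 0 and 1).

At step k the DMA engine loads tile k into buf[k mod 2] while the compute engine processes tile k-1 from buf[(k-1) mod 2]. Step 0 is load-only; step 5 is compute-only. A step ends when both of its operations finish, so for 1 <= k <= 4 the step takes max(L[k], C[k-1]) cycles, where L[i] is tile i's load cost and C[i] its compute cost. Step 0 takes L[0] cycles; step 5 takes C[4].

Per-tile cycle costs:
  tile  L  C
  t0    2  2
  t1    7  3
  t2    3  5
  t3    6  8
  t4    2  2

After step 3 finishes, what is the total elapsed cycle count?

k=0 load=t0/2c comp=- wait=2 total=2
k=1 load=t1/7c comp=t0/2c wait=7 total=9
k=2 load=t2/3c comp=t1/3c wait=3 total=12
k=3 load=t3/6c comp=t2/5c wait=6 total=18
k=4 load=t4/2c comp=t3/8c wait=8 total=26
k=5 load=- comp=t4/2c wait=2 total=28

end_cycle[3] = 18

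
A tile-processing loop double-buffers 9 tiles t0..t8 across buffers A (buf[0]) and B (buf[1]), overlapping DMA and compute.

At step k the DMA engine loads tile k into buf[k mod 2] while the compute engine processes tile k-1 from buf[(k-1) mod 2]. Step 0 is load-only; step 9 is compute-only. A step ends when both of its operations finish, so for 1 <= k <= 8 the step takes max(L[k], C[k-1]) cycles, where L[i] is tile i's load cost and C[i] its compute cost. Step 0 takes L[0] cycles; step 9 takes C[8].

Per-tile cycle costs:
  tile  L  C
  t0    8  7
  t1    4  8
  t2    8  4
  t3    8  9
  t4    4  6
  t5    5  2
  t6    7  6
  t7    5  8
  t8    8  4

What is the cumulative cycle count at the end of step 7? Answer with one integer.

end_cycle[7] = 59

  0. 8=8c; end=8; A:t0 B:-
  1. max(4,7)=7c; end=15; A:t0 B:t1
  2. max(8,8)=8c; end=23; A:t2 B:t1
  3. max(8,4)=8c; end=31; A:t2 B:t3
  4. max(4,9)=9c; end=40; A:t4 B:t3
  5. max(5,6)=6c; end=46; A:t4 B:t5
  6. max(7,2)=7c; end=53; A:t6 B:t5
  7. max(5,6)=6c; end=59; A:t6 B:t7
  8. max(8,8)=8c; end=67; A:t8 B:t7
  9. 4=4c; end=71; A:t8 B:t7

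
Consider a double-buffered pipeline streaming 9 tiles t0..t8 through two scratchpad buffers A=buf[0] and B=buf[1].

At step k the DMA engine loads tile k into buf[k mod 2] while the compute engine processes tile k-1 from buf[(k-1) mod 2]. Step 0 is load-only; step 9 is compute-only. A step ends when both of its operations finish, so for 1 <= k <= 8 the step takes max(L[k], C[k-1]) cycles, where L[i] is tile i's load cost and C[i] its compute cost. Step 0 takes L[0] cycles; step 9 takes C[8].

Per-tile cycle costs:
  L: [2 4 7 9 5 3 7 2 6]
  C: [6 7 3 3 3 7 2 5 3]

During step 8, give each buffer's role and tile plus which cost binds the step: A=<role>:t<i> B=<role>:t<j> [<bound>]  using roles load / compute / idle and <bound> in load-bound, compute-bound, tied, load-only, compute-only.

step 0: L[0]=2 → dur=2, Σ=2 | A=load:t0 B=idle [load-only]
step 1: L[1]=4 C[0]=6 → dur=6, Σ=8 | A=compute:t0 B=load:t1 [compute-bound]
step 2: L[2]=7 C[1]=7 → dur=7, Σ=15 | A=load:t2 B=compute:t1 [tied]
step 3: L[3]=9 C[2]=3 → dur=9, Σ=24 | A=compute:t2 B=load:t3 [load-bound]
step 4: L[4]=5 C[3]=3 → dur=5, Σ=29 | A=load:t4 B=compute:t3 [load-bound]
step 5: L[5]=3 C[4]=3 → dur=3, Σ=32 | A=compute:t4 B=load:t5 [tied]
step 6: L[6]=7 C[5]=7 → dur=7, Σ=39 | A=load:t6 B=compute:t5 [tied]
step 7: L[7]=2 C[6]=2 → dur=2, Σ=41 | A=compute:t6 B=load:t7 [tied]
step 8: L[8]=6 C[7]=5 → dur=6, Σ=47 | A=load:t8 B=compute:t7 [load-bound]
step 9: C[8]=3 → dur=3, Σ=50 | A=compute:t8 B=idle [compute-only]

step 8: A=load:t8 B=compute:t7 [load-bound]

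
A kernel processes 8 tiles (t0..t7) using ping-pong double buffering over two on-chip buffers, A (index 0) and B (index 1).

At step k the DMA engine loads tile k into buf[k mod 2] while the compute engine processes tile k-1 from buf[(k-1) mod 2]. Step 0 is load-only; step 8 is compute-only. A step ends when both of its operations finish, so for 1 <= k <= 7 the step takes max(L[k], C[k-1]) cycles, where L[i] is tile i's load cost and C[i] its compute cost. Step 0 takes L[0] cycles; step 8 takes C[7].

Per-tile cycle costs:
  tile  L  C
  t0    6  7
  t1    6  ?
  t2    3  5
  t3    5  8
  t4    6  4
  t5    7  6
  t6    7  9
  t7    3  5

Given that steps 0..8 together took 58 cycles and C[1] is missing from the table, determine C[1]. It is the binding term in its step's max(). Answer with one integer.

C[1] = 4

step 0 → dur = L[0]=6 = 6
step 1 → dur = max(L[1]=6, C[0]=7) = 7
step 2 → dur = max(L[2]=3, C[1]=?) = C[1]  (unknown; binding)
step 3 → dur = max(L[3]=5, C[2]=5) = 5
step 4 → dur = max(L[4]=6, C[3]=8) = 8
step 5 → dur = max(L[5]=7, C[4]=4) = 7
step 6 → dur = max(L[6]=7, C[5]=6) = 7
step 7 → dur = max(L[7]=3, C[6]=9) = 9
step 8 → dur = C[7]=5 = 5
sum of known step durations = 54
dur[2] = total - known = 58 - 54 = 4
C[1] is the binding max in step 2, so C[1] = dur[2] = 4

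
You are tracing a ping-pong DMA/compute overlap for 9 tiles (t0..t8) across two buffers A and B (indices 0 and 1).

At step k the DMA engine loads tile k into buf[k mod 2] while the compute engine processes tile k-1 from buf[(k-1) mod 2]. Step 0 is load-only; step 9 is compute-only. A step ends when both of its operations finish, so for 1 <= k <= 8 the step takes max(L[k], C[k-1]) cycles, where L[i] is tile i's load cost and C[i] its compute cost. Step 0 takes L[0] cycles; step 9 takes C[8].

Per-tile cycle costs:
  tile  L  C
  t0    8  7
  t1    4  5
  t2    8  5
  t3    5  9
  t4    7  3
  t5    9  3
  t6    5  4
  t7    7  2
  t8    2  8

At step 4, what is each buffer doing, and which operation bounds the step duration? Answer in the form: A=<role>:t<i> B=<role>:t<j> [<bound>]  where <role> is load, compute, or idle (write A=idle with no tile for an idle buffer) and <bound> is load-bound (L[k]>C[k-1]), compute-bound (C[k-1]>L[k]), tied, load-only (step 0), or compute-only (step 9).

step 4: A=load:t4 B=compute:t3 [compute-bound]

step 0: L[0]=8 → dur=8, Σ=8 | A=load:t0 B=idle [load-only]
step 1: L[1]=4 C[0]=7 → dur=7, Σ=15 | A=compute:t0 B=load:t1 [compute-bound]
step 2: L[2]=8 C[1]=5 → dur=8, Σ=23 | A=load:t2 B=compute:t1 [load-bound]
step 3: L[3]=5 C[2]=5 → dur=5, Σ=28 | A=compute:t2 B=load:t3 [tied]
step 4: L[4]=7 C[3]=9 → dur=9, Σ=37 | A=load:t4 B=compute:t3 [compute-bound]
step 5: L[5]=9 C[4]=3 → dur=9, Σ=46 | A=compute:t4 B=load:t5 [load-bound]
step 6: L[6]=5 C[5]=3 → dur=5, Σ=51 | A=load:t6 B=compute:t5 [load-bound]
step 7: L[7]=7 C[6]=4 → dur=7, Σ=58 | A=compute:t6 B=load:t7 [load-bound]
step 8: L[8]=2 C[7]=2 → dur=2, Σ=60 | A=load:t8 B=compute:t7 [tied]
step 9: C[8]=8 → dur=8, Σ=68 | A=compute:t8 B=idle [compute-only]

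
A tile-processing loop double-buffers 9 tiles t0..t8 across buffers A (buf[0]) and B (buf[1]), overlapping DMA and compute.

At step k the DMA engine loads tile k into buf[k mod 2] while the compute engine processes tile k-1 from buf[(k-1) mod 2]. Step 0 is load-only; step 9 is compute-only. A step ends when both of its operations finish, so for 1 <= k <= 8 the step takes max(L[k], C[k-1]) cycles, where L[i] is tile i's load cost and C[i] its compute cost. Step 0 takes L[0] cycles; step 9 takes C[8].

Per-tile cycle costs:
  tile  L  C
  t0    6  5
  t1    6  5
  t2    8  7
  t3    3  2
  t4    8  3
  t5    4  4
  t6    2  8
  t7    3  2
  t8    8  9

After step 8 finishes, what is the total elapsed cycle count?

step 0: L[0]=6 → dur=6, Σ=6 | A=load:t0 B=idle [load-only]
step 1: L[1]=6 C[0]=5 → dur=6, Σ=12 | A=compute:t0 B=load:t1 [load-bound]
step 2: L[2]=8 C[1]=5 → dur=8, Σ=20 | A=load:t2 B=compute:t1 [load-bound]
step 3: L[3]=3 C[2]=7 → dur=7, Σ=27 | A=compute:t2 B=load:t3 [compute-bound]
step 4: L[4]=8 C[3]=2 → dur=8, Σ=35 | A=load:t4 B=compute:t3 [load-bound]
step 5: L[5]=4 C[4]=3 → dur=4, Σ=39 | A=compute:t4 B=load:t5 [load-bound]
step 6: L[6]=2 C[5]=4 → dur=4, Σ=43 | A=load:t6 B=compute:t5 [compute-bound]
step 7: L[7]=3 C[6]=8 → dur=8, Σ=51 | A=compute:t6 B=load:t7 [compute-bound]
step 8: L[8]=8 C[7]=2 → dur=8, Σ=59 | A=load:t8 B=compute:t7 [load-bound]
step 9: C[8]=9 → dur=9, Σ=68 | A=compute:t8 B=idle [compute-only]

end_cycle[8] = 59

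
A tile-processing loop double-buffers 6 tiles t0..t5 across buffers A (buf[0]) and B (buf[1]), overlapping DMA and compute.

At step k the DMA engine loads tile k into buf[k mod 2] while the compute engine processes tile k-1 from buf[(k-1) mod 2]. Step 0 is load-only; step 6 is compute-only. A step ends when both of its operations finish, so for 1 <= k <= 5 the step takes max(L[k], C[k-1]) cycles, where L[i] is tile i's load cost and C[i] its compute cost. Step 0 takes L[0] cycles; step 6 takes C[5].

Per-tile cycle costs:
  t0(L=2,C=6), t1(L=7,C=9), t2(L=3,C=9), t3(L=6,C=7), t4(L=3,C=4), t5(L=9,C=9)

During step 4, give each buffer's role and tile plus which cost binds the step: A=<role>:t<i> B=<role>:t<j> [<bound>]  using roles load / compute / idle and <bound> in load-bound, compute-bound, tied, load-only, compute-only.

step 4: A=load:t4 B=compute:t3 [compute-bound]

k=0 load=t0/2c comp=- wait=2 total=2
k=1 load=t1/7c comp=t0/6c wait=7 total=9
k=2 load=t2/3c comp=t1/9c wait=9 total=18
k=3 load=t3/6c comp=t2/9c wait=9 total=27
k=4 load=t4/3c comp=t3/7c wait=7 total=34
k=5 load=t5/9c comp=t4/4c wait=9 total=43
k=6 load=- comp=t5/9c wait=9 total=52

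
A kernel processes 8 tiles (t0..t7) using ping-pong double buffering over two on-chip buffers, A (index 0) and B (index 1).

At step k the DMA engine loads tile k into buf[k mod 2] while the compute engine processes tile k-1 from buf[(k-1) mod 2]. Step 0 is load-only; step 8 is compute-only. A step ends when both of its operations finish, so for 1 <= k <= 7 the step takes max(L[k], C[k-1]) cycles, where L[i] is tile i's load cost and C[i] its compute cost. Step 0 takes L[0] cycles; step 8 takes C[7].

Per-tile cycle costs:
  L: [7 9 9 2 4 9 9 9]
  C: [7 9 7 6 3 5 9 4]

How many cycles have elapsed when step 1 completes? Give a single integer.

end_cycle[1] = 16

k=0 load=t0/7c comp=- wait=7 total=7
k=1 load=t1/9c comp=t0/7c wait=9 total=16
k=2 load=t2/9c comp=t1/9c wait=9 total=25
k=3 load=t3/2c comp=t2/7c wait=7 total=32
k=4 load=t4/4c comp=t3/6c wait=6 total=38
k=5 load=t5/9c comp=t4/3c wait=9 total=47
k=6 load=t6/9c comp=t5/5c wait=9 total=56
k=7 load=t7/9c comp=t6/9c wait=9 total=65
k=8 load=- comp=t7/4c wait=4 total=69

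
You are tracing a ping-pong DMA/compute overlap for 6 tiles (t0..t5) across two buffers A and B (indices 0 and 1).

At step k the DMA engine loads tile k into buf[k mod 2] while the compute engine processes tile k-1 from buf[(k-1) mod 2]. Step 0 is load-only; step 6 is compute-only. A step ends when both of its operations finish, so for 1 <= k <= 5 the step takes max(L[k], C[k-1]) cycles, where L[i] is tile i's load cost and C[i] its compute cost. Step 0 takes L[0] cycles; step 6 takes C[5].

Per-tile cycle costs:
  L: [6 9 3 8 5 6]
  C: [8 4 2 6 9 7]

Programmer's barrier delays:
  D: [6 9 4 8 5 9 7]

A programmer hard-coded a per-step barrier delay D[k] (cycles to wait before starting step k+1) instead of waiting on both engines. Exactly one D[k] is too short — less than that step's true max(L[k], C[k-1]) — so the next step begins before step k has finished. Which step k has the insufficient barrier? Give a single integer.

k=0 barrier L[0]=6→6c, D[0]=6 ok
k=1 barrier max(L[1]=9,C[0]=8)→9c, D[1]=9 ok
k=2 barrier max(L[2]=3,C[1]=4)→4c, D[2]=4 ok
k=3 barrier max(L[3]=8,C[2]=2)→8c, D[3]=8 ok
k=4 barrier max(L[4]=5,C[3]=6)→6c, D[4]=5 SHORT
k=5 barrier max(L[5]=6,C[4]=9)→9c, D[5]=9 ok
k=6 barrier C[5]=7→7c, D[6]=7 ok

hazard at step 4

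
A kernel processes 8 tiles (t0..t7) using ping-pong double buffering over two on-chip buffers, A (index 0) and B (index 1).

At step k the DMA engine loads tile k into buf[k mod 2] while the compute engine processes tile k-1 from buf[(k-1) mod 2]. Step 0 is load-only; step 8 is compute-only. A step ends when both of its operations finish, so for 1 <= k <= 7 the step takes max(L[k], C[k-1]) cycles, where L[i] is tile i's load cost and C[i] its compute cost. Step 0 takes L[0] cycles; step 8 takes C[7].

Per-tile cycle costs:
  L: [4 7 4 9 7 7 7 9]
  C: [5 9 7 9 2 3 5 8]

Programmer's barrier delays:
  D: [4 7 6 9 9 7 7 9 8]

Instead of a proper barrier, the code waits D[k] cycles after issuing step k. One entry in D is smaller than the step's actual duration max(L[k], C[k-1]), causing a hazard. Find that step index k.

hazard at step 2

step 0: need L[0]=4 = 4; D[0]=4 ok
step 1: need max(L[1]=7,C[0]=5) = 7; D[1]=7 ok
step 2: need max(L[2]=4,C[1]=9) = 9; D[2]=6 SHORT
step 3: need max(L[3]=9,C[2]=7) = 9; D[3]=9 ok
step 4: need max(L[4]=7,C[3]=9) = 9; D[4]=9 ok
step 5: need max(L[5]=7,C[4]=2) = 7; D[5]=7 ok
step 6: need max(L[6]=7,C[5]=3) = 7; D[6]=7 ok
step 7: need max(L[7]=9,C[6]=5) = 9; D[7]=9 ok
step 8: need C[7]=8 = 8; D[8]=8 ok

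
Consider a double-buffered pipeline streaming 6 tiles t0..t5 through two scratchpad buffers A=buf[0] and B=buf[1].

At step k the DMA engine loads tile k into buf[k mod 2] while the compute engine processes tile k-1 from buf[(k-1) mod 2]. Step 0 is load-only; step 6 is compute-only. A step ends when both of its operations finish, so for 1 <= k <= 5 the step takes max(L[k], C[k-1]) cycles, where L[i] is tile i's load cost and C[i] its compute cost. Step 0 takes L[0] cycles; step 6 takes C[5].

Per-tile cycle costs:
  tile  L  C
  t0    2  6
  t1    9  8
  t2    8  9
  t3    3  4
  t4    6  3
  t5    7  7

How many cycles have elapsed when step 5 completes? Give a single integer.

end_cycle[5] = 41

k=0 load=t0/2c comp=- wait=2 total=2
k=1 load=t1/9c comp=t0/6c wait=9 total=11
k=2 load=t2/8c comp=t1/8c wait=8 total=19
k=3 load=t3/3c comp=t2/9c wait=9 total=28
k=4 load=t4/6c comp=t3/4c wait=6 total=34
k=5 load=t5/7c comp=t4/3c wait=7 total=41
k=6 load=- comp=t5/7c wait=7 total=48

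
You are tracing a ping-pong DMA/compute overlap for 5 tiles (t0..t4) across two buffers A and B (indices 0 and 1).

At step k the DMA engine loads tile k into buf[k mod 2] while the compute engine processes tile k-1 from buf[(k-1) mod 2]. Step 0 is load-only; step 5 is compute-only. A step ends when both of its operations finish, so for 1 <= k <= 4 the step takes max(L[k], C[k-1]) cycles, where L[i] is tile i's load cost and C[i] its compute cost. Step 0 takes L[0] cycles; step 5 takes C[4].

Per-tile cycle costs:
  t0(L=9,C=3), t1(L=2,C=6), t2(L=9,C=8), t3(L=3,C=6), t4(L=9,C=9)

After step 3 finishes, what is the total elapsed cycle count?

end_cycle[3] = 29

k=0 load=t0/9c comp=- wait=9 total=9
k=1 load=t1/2c comp=t0/3c wait=3 total=12
k=2 load=t2/9c comp=t1/6c wait=9 total=21
k=3 load=t3/3c comp=t2/8c wait=8 total=29
k=4 load=t4/9c comp=t3/6c wait=9 total=38
k=5 load=- comp=t4/9c wait=9 total=47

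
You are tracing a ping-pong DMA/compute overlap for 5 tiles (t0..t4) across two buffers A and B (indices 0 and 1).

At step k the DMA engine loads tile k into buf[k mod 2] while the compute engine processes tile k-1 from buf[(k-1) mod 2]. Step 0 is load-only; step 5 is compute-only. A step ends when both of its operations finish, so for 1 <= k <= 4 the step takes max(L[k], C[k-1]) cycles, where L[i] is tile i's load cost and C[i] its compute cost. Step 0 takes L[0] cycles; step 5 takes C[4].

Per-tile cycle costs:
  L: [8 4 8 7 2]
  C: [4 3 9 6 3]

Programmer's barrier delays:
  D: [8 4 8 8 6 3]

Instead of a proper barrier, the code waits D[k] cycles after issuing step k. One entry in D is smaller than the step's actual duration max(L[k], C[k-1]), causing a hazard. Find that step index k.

step 0: need L[0]=8 = 8; D[0]=8 ok
step 1: need max(L[1]=4,C[0]=4) = 4; D[1]=4 ok
step 2: need max(L[2]=8,C[1]=3) = 8; D[2]=8 ok
step 3: need max(L[3]=7,C[2]=9) = 9; D[3]=8 SHORT
step 4: need max(L[4]=2,C[3]=6) = 6; D[4]=6 ok
step 5: need C[4]=3 = 3; D[5]=3 ok

hazard at step 3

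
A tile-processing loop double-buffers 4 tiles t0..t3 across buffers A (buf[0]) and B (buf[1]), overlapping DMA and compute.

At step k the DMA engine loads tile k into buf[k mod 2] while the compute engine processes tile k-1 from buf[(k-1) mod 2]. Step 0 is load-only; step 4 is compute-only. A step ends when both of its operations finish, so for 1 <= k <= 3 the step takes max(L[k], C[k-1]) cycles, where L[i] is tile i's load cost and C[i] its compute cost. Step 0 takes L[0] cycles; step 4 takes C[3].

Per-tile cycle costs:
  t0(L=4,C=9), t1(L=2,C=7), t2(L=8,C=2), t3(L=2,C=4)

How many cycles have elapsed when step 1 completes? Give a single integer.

end_cycle[1] = 13

[0] DMA t0→A (4c) ∥ CU idle ⇒ 4c, clock 4
[1] DMA t1→B (2c) ∥ CU A:t0 (9c) ⇒ 9c, clock 13
[2] DMA t2→A (8c) ∥ CU B:t1 (7c) ⇒ 8c, clock 21
[3] DMA t3→B (2c) ∥ CU A:t2 (2c) ⇒ 2c, clock 23
[4] DMA idle ∥ CU B:t3 (4c) ⇒ 4c, clock 27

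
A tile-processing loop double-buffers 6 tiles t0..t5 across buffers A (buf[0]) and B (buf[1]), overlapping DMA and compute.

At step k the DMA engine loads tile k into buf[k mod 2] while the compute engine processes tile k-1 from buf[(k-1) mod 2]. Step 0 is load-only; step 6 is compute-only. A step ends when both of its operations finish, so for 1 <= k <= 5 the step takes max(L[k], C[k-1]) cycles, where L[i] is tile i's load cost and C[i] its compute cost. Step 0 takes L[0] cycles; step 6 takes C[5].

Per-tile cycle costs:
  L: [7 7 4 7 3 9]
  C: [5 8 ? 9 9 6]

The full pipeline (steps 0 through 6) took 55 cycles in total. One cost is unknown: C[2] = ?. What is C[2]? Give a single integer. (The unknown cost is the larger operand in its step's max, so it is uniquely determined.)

C[2] = 9

step 0 → dur = L[0]=7 = 7
step 1 → dur = max(L[1]=7, C[0]=5) = 7
step 2 → dur = max(L[2]=4, C[1]=8) = 8
step 3 → dur = max(L[3]=7, C[2]=?) = C[2]  (unknown; binding)
step 4 → dur = max(L[4]=3, C[3]=9) = 9
step 5 → dur = max(L[5]=9, C[4]=9) = 9
step 6 → dur = C[5]=6 = 6
sum of known step durations = 46
dur[3] = total - known = 55 - 46 = 9
C[2] is the binding max in step 3, so C[2] = dur[3] = 9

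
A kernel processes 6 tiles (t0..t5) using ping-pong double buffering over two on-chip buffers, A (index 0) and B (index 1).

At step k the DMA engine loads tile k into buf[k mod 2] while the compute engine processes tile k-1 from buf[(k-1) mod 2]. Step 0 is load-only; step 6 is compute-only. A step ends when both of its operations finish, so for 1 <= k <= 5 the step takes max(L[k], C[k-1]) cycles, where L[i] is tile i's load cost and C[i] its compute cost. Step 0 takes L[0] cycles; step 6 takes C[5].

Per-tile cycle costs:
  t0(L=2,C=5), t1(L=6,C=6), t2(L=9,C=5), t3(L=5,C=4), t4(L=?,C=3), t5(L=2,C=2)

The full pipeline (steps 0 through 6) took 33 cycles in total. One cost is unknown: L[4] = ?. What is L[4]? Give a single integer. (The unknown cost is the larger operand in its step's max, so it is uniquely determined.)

step 0 → dur = L[0]=2 = 2
step 1 → dur = max(L[1]=6, C[0]=5) = 6
step 2 → dur = max(L[2]=9, C[1]=6) = 9
step 3 → dur = max(L[3]=5, C[2]=5) = 5
step 4 → dur = max(L[4]=?, C[3]=4) = L[4]  (unknown; binding)
step 5 → dur = max(L[5]=2, C[4]=3) = 3
step 6 → dur = C[5]=2 = 2
sum of known step durations = 27
dur[4] = total - known = 33 - 27 = 6
L[4] is the binding max in step 4, so L[4] = dur[4] = 6

L[4] = 6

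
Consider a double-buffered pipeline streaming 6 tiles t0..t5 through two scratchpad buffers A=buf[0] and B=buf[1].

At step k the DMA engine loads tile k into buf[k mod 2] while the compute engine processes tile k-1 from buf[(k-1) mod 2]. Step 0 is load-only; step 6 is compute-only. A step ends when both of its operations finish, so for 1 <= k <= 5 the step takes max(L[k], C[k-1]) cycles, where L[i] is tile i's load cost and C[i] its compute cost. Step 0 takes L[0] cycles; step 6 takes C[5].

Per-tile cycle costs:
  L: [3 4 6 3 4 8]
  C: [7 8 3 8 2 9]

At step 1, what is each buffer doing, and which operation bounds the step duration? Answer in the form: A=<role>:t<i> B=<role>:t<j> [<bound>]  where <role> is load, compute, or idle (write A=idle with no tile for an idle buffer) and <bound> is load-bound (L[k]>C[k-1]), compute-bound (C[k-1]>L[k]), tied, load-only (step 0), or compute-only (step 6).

step 0: L[0]=3 → dur=3, Σ=3 | A=load:t0 B=idle [load-only]
step 1: L[1]=4 C[0]=7 → dur=7, Σ=10 | A=compute:t0 B=load:t1 [compute-bound]
step 2: L[2]=6 C[1]=8 → dur=8, Σ=18 | A=load:t2 B=compute:t1 [compute-bound]
step 3: L[3]=3 C[2]=3 → dur=3, Σ=21 | A=compute:t2 B=load:t3 [tied]
step 4: L[4]=4 C[3]=8 → dur=8, Σ=29 | A=load:t4 B=compute:t3 [compute-bound]
step 5: L[5]=8 C[4]=2 → dur=8, Σ=37 | A=compute:t4 B=load:t5 [load-bound]
step 6: C[5]=9 → dur=9, Σ=46 | A=idle B=compute:t5 [compute-only]

step 1: A=compute:t0 B=load:t1 [compute-bound]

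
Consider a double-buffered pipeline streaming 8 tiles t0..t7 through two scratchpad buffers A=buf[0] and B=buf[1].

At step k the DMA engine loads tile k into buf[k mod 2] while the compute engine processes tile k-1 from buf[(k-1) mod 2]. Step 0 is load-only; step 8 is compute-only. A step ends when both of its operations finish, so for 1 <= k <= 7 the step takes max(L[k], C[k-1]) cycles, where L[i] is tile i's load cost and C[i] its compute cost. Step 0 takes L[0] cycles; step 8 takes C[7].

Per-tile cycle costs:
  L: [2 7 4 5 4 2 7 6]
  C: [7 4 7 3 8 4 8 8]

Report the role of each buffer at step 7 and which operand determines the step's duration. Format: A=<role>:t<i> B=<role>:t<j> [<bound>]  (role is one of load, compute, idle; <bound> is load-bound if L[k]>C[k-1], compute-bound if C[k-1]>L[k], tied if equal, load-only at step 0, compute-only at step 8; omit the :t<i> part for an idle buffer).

step 7: A=compute:t6 B=load:t7 [compute-bound]

step 0: L[0]=2 → dur=2, Σ=2 | A=load:t0 B=idle [load-only]
step 1: L[1]=7 C[0]=7 → dur=7, Σ=9 | A=compute:t0 B=load:t1 [tied]
step 2: L[2]=4 C[1]=4 → dur=4, Σ=13 | A=load:t2 B=compute:t1 [tied]
step 3: L[3]=5 C[2]=7 → dur=7, Σ=20 | A=compute:t2 B=load:t3 [compute-bound]
step 4: L[4]=4 C[3]=3 → dur=4, Σ=24 | A=load:t4 B=compute:t3 [load-bound]
step 5: L[5]=2 C[4]=8 → dur=8, Σ=32 | A=compute:t4 B=load:t5 [compute-bound]
step 6: L[6]=7 C[5]=4 → dur=7, Σ=39 | A=load:t6 B=compute:t5 [load-bound]
step 7: L[7]=6 C[6]=8 → dur=8, Σ=47 | A=compute:t6 B=load:t7 [compute-bound]
step 8: C[7]=8 → dur=8, Σ=55 | A=idle B=compute:t7 [compute-only]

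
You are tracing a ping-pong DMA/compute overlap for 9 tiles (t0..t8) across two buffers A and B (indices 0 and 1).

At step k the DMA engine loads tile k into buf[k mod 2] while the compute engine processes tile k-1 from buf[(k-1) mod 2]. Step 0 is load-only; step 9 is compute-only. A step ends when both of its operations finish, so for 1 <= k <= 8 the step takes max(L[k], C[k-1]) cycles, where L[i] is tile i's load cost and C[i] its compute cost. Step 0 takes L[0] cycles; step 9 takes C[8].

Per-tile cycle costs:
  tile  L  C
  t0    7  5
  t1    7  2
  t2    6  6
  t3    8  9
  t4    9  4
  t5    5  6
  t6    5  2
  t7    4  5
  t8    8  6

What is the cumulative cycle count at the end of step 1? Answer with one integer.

k=0 load=t0/7c comp=- wait=7 total=7
k=1 load=t1/7c comp=t0/5c wait=7 total=14
k=2 load=t2/6c comp=t1/2c wait=6 total=20
k=3 load=t3/8c comp=t2/6c wait=8 total=28
k=4 load=t4/9c comp=t3/9c wait=9 total=37
k=5 load=t5/5c comp=t4/4c wait=5 total=42
k=6 load=t6/5c comp=t5/6c wait=6 total=48
k=7 load=t7/4c comp=t6/2c wait=4 total=52
k=8 load=t8/8c comp=t7/5c wait=8 total=60
k=9 load=- comp=t8/6c wait=6 total=66

end_cycle[1] = 14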